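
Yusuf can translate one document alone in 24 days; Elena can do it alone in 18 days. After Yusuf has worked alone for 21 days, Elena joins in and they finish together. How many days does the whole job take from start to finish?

156/7 days

In 21 days Yusuf does 21/24 = 7/8 of the job, leaving 1/8.
Yusuf and Elena together work at 7/72 per day, so finishing takes 1/8 ÷ 7/72 = 9/7 days.
Total time = 21 + 9/7 = 156/7 days.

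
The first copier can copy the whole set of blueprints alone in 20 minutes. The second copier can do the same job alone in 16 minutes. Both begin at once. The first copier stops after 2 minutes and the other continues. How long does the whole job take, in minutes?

72/5 minutes

In the first 2 minutes the combined rate is 9/80, so 9/40 of the job is done, leaving 31/40.
After the first copier leaves the rate is 1/16 per minute; the remaining 31/40 takes 62/5 minutes.
Total = 2 + 62/5 = 72/5 minutes.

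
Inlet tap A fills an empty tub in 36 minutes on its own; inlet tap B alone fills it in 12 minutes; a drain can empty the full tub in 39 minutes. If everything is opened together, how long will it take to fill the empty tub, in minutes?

117/10 minutes

Net rate = 1/36 + 1/12 − 1/39 = (13 + 39 − 12)/468 = 40/468 = 10/117 per minute.
Filling time = 1 ÷ (10/117) = 117/10 minutes.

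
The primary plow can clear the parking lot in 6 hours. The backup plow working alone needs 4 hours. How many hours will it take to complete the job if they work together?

12/5 hours

Combined rate: 1/6 + 1/4 = (2 + 3)/12 = 5/12 per hour.
Time = 1 ÷ (5/12) = 12/5 hours.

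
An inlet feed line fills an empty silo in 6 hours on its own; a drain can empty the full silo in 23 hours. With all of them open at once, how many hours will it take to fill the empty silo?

138/17 hours

Net rate = 1/6 − 1/23 = (23 − 6)/138 = 17/138 per hour.
Filling time = 1 ÷ (17/138) = 138/17 hours.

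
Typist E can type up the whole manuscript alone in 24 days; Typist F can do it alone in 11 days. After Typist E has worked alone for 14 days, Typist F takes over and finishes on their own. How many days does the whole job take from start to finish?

In 14 days Typist E does 14/24 = 7/12 of the job, leaving 5/12.
Typist F works at 1/11 per day, so finishing takes 5/12 ÷ 1/11 = 55/12 days.
Total time = 14 + 55/12 = 223/12 days.

223/12 days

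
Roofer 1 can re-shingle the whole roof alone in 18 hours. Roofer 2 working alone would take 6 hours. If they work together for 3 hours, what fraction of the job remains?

Combined rate: 1/18 + 1/6 = (1 + 3)/18 = 4/18 = 2/9 per hour.
In 3 hours they complete 3·2/9 = 2/3 of the job.
So 1/3 remains.

1/3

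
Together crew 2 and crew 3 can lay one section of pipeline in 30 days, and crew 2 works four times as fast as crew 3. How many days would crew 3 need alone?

150 days

Let crew 3's rate be r; then crew 2's rate is 4r, so together (4 + 1)r = 5r = 1/30.
Thus r = 1/150 per day.
Crew 3 alone: 150 days; crew 2 alone: 75/2 days.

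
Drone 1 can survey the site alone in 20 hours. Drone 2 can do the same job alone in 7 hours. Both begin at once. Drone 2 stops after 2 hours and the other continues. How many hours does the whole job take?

100/7 hours

In the first 2 hours the combined rate is 27/140, so 27/70 of the job is done, leaving 43/70.
After drone 2 leaves the rate is 1/20 per hour; the remaining 43/70 takes 86/7 hours.
Total = 2 + 86/7 = 100/7 hours.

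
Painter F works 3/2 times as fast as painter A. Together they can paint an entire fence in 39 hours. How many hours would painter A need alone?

Let painter A's rate be r; then painter F's rate is (3/2)r, so together (3/2 + 1)r = (5/2)r = 1/39.
Thus r = 2/195 per hour.
Painter A alone: 195/2 hours; painter F alone: 65 hours.

195/2 hours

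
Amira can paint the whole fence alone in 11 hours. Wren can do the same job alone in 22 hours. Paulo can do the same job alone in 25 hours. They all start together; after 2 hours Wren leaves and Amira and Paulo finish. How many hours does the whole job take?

In the first 2 hours the combined rate is 97/550, so 97/275 of the job is done, leaving 178/275.
After Wren leaves the rate is 36/275 per hour; the remaining 178/275 takes 89/18 hours.
Total = 2 + 89/18 = 125/18 hours.

125/18 hours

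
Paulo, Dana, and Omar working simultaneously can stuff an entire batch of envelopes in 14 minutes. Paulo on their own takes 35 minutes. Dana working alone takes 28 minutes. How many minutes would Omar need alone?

140 minutes

Combined rate is 1/14 per minute.
Known contribution: 1/35 + 1/28 = (4 + 5)/140 = 9/140 per minute.
So Omar's rate is 1/14 − 9/140 = 1/140, meaning 140 minutes alone.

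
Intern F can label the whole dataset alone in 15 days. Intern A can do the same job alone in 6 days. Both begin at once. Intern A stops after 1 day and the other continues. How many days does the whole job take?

25/2 days

In the first 1 day the combined rate is 7/30, so 7/30 of the job is done, leaving 23/30.
After intern A leaves the rate is 1/15 per day; the remaining 23/30 takes 23/2 days.
Total = 1 + 23/2 = 25/2 days.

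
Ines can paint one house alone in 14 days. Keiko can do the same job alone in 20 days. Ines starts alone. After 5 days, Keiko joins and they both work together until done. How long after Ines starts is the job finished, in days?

175/17 days

In the first 5 days Ines alone does 5/14 of the job, leaving 9/14.
Once everyone is working, combined rate: 1/14 + 1/20 = (10 + 7)/140 = 17/140 per day.
Remaining 9/14 at 17/140 per day takes 90/17 days.
Total from the start = 5 + 90/17 = 175/17 days.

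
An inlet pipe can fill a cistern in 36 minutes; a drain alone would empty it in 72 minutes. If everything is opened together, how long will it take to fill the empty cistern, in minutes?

Net rate = 1/36 − 1/72 = (2 − 1)/72 = 1/72 per minute.
Filling time = 1 ÷ (1/72) = 72 minutes.

72 minutes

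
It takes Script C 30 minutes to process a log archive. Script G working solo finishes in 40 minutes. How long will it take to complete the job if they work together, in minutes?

120/7 minutes

Combined rate: 1/30 + 1/40 = (4 + 3)/120 = 7/120 per minute.
Time = 1 ÷ (7/120) = 120/7 minutes.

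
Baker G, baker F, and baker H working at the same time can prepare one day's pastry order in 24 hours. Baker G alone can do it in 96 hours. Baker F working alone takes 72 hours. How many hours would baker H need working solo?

Combined rate is 1/24 per hour.
Known contribution: 1/96 + 1/72 = (3 + 4)/288 = 7/288 per hour.
So baker H's rate is 1/24 − 7/288 = 5/288, meaning 288/5 hours alone.

288/5 hours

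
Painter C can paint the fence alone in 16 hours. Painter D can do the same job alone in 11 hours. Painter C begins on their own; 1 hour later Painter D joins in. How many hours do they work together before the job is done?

55/9 hours

In the first 1 hour Painter C alone does 1/16 of the job, leaving 15/16.
Once everyone is working, combined rate: 1/16 + 1/11 = (11 + 16)/176 = 27/176 per hour.
Remaining 15/16 at 27/176 per hour takes 55/9 hours.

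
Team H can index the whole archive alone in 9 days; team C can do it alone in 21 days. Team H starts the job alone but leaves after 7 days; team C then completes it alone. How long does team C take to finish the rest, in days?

14/3 days

In 7 days team H does 7/9 of the job, leaving 2/9.
Team C works at 1/21 per day, so finishing takes 2/9 ÷ 1/21 = 14/3 days.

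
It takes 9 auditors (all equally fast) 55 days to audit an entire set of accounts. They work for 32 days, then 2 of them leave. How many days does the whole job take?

One auditor does 1/495 of the job per day.
After 32 days with 9 auditors, 32/55 is done (23/55 left).
With 7 auditors the rate is 7/495, so the rest takes 23/55 ÷ 7/495 = 207/7 days.
Total = 32 + 207/7 = 431/7 days.

431/7 days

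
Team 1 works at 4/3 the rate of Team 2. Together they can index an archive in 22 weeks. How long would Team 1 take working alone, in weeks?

Let Team 2's rate be r; then Team 1's rate is (4/3)r, so together (4/3 + 1)r = (7/3)r = 1/22.
Thus r = 3/154 per week.
Team 2 alone: 154/3 weeks; Team 1 alone: 77/2 weeks.

77/2 weeks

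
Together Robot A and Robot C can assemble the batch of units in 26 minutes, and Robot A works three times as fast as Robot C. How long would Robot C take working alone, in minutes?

104 minutes

Let Robot C's rate be r; then Robot A's rate is 3r, so together (3 + 1)r = 4r = 1/26.
Thus r = 1/104 per minute.
Robot C alone: 104 minutes; Robot A alone: 104/3 minutes.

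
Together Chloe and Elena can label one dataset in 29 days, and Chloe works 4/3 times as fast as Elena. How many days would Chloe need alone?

Let Elena's rate be r; then Chloe's rate is (4/3)r, so together (4/3 + 1)r = (7/3)r = 1/29.
Thus r = 3/203 per day.
Elena alone: 203/3 days; Chloe alone: 203/4 days.

203/4 days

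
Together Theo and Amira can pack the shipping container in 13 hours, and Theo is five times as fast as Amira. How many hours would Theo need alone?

Let Amira's rate be r; then Theo's rate is 5r, so together (5 + 1)r = 6r = 1/13.
Thus r = 1/78 per hour.
Amira alone: 78 hours; Theo alone: 78/5 hours.

78/5 hours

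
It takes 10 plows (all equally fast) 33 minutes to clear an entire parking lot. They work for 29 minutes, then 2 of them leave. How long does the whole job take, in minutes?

34 minutes

One plow does 1/330 of the job per minute.
After 29 minutes with 10 plows, 29/33 is done (4/33 left).
With 8 plows the rate is 8/330 = 4/165, so the rest takes 4/33 ÷ 4/165 = 5 minutes.
Total = 29 + 5 = 34 minutes.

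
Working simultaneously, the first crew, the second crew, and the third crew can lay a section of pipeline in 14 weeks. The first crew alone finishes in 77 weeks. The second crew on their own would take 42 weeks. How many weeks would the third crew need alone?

231/8 weeks

Combined rate is 1/14 per week.
Known contribution: 1/77 + 1/42 = (6 + 11)/462 = 17/462 per week.
So the third crew's rate is 1/14 − 17/462 = 8/231, meaning 231/8 weeks alone.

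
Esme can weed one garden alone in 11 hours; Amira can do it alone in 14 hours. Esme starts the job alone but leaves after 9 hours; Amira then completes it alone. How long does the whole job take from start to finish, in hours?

In 9 hours Esme does 9/11 of the job, leaving 2/11.
Amira works at 1/14 per hour, so finishing takes 2/11 ÷ 1/14 = 28/11 hours.
Total time = 9 + 28/11 = 127/11 hours.

127/11 hours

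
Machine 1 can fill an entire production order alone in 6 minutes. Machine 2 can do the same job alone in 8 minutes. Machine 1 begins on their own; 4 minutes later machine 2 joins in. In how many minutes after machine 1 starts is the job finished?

36/7 minutes

In the first 4 minutes machine 1 alone does 4/6 = 2/3 of the job, leaving 1/3.
Once everyone is working, combined rate: 1/6 + 1/8 = (4 + 3)/24 = 7/24 per minute.
Remaining 1/3 at 7/24 per minute takes 8/7 minutes.
Total from the start = 4 + 8/7 = 36/7 minutes.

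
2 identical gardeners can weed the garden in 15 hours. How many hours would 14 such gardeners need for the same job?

15/7 hours

Total work is 2·15 = 30 gardener-hours.
With 14 gardeners: 30/14 = 15/7 hours.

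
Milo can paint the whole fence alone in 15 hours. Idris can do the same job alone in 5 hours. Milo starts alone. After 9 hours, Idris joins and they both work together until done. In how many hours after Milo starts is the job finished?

21/2 hours

In the first 9 hours Milo alone does 9/15 = 3/5 of the job, leaving 2/5.
Once everyone is working, combined rate: 1/15 + 1/5 = (1 + 3)/15 = 4/15 per hour.
Remaining 2/5 at 4/15 per hour takes 3/2 hours.
Total from the start = 9 + 3/2 = 21/2 hours.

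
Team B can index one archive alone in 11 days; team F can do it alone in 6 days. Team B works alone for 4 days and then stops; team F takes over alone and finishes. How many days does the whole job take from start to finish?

86/11 days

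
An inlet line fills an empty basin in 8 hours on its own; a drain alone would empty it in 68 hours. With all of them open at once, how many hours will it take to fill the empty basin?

136/15 hours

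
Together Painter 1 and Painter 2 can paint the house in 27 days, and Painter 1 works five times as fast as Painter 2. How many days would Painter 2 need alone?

162 days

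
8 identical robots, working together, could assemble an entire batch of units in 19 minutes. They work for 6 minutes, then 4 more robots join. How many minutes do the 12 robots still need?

One robot does 1/152 of the job per minute.
After 6 minutes with 8 robots, 6/19 is done (13/19 left).
With 12 robots the rate is 12/152 = 3/38, so the rest takes 13/19 ÷ 3/38 = 26/3 minutes.

26/3 minutes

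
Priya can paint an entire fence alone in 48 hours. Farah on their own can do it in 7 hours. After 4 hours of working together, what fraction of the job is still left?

Combined rate: 1/48 + 1/7 = (7 + 48)/336 = 55/336 per hour.
In 4 hours they complete 4·55/336 = 55/84 of the job.
So 29/84 remains.

29/84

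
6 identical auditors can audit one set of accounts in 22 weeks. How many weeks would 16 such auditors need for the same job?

33/4 weeks

Total work is 6·22 = 132 auditor-weeks.
With 16 auditors: 132/16 = 33/4 weeks.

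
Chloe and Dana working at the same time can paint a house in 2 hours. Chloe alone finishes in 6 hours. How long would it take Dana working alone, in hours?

Combined rate is 1/2 per hour.
Known contribution: 1/6 per hour.
So Dana's rate is 1/2 − 1/6 = 1/3, meaning 3 hours alone.

3 hours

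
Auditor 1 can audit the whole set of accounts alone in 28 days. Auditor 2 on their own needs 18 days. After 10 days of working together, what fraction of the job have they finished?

115/126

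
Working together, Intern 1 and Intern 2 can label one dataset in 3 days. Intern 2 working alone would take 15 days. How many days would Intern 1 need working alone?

Combined rate is 1/3 per day.
Known contribution: 1/15 per day.
So Intern 1's rate is 1/3 − 1/15 = 4/15, meaning 15/4 days alone.

15/4 days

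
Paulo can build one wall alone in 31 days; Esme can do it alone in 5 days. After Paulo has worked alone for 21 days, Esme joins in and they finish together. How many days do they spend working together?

In 21 days Paulo does 21/31 of the job, leaving 10/31.
Paulo and Esme together work at 36/155 per day, so finishing takes 10/31 ÷ 36/155 = 25/18 days.

25/18 days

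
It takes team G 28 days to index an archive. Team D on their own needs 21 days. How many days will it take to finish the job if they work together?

12 days

Combined rate: 1/28 + 1/21 = (3 + 4)/84 = 7/84 = 1/12 per day.
Time = 1 ÷ (1/12) = 12 days.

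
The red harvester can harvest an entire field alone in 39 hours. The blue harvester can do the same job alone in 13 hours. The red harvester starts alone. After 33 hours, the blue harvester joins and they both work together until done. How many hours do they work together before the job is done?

3/2 hours

In the first 33 hours the red harvester alone does 33/39 = 11/13 of the job, leaving 2/13.
Once everyone is working, combined rate: 1/39 + 1/13 = (1 + 3)/39 = 4/39 per hour.
Remaining 2/13 at 4/39 per hour takes 3/2 hours.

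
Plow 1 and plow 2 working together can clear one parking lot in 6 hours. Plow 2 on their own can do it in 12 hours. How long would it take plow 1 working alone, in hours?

12 hours

Combined rate is 1/6 per hour.
Known contribution: 1/12 per hour.
So plow 1's rate is 1/6 − 1/12 = 1/12, meaning 12 hours alone.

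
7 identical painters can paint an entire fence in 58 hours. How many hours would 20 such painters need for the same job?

Total work is 7·58 = 406 painter-hours.
With 20 painters: 406/20 = 203/10 hours.

203/10 hours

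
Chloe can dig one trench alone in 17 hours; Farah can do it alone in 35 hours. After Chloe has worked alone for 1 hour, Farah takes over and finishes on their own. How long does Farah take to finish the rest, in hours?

In 1 hour Chloe does 1/17 of the job, leaving 16/17.
Farah works at 1/35 per hour, so finishing takes 16/17 ÷ 1/35 = 560/17 hours.

560/17 hours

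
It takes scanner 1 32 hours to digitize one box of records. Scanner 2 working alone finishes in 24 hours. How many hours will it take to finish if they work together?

Combined rate: 1/32 + 1/24 = (3 + 4)/96 = 7/96 per hour.
Time = 1 ÷ (7/96) = 96/7 hours.

96/7 hours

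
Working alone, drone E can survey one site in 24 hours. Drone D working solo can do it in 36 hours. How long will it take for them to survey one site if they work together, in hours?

72/5 hours

With two workers the combined time is the product over the sum: 24·36/(24+36) = 864/60 = 72/5 hours.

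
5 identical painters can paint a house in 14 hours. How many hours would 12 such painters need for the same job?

Total work is 5·14 = 70 painter-hours.
With 12 painters: 70/12 = 35/6 hours.

35/6 hours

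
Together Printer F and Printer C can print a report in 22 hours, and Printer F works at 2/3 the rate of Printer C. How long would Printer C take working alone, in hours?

110/3 hours

Let Printer C's rate be r; then Printer F's rate is (2/3)r, so together (2/3 + 1)r = (5/3)r = 1/22.
Thus r = 3/110 per hour.
Printer C alone: 110/3 hours; Printer F alone: 55 hours.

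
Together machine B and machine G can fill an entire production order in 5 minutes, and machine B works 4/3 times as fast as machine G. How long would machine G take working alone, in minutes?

Let machine G's rate be r; then machine B's rate is (4/3)r, so together (4/3 + 1)r = (7/3)r = 1/5.
Thus r = 3/35 per minute.
Machine G alone: 35/3 minutes; machine B alone: 35/4 minutes.

35/3 minutes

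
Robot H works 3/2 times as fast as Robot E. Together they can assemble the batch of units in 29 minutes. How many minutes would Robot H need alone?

Let Robot E's rate be r; then Robot H's rate is (3/2)r, so together (3/2 + 1)r = (5/2)r = 1/29.
Thus r = 2/145 per minute.
Robot E alone: 145/2 minutes; Robot H alone: 145/3 minutes.

145/3 minutes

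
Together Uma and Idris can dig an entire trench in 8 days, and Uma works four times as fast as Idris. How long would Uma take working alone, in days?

Let Idris's rate be r; then Uma's rate is 4r, so together (4 + 1)r = 5r = 1/8.
Thus r = 1/40 per day.
Idris alone: 40 days; Uma alone: 10 days.

10 days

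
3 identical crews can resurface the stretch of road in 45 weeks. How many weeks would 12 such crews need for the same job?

Total work is 3·45 = 135 crew-weeks.
With 12 crews: 135/12 = 45/4 weeks.

45/4 weeks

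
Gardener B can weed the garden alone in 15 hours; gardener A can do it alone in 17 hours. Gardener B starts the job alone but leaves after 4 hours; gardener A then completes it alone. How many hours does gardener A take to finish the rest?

187/15 hours

In 4 hours gardener B does 4/15 of the job, leaving 11/15.
Gardener A works at 1/17 per hour, so finishing takes 11/15 ÷ 1/17 = 187/15 hours.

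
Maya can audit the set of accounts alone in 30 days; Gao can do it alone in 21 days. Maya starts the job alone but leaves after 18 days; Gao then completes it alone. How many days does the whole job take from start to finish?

132/5 days

In 18 days Maya does 18/30 = 3/5 of the job, leaving 2/5.
Gao works at 1/21 per day, so finishing takes 2/5 ÷ 1/21 = 42/5 days.
Total time = 18 + 42/5 = 132/5 days.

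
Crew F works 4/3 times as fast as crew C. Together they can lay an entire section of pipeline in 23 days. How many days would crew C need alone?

Let crew C's rate be r; then crew F's rate is (4/3)r, so together (4/3 + 1)r = (7/3)r = 1/23.
Thus r = 3/161 per day.
Crew C alone: 161/3 days; crew F alone: 161/4 days.

161/3 days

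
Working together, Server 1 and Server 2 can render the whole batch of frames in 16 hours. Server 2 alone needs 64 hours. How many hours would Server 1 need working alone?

Combined rate is 1/16 per hour.
Known contribution: 1/64 per hour.
So Server 1's rate is 1/16 − 1/64 = 3/64, meaning 64/3 hours alone.

64/3 hours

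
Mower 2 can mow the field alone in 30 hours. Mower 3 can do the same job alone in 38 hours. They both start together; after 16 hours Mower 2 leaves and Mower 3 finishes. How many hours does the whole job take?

266/15 hours

In the first 16 hours the combined rate is 17/285, so 272/285 of the job is done, leaving 13/285.
After Mower 2 leaves the rate is 1/38 per hour; the remaining 13/285 takes 26/15 hours.
Total = 16 + 26/15 = 266/15 hours.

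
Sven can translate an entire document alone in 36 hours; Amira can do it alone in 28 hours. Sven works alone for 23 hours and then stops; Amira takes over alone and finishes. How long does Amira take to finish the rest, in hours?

In 23 hours Sven does 23/36 of the job, leaving 13/36.
Amira works at 1/28 per hour, so finishing takes 13/36 ÷ 1/28 = 91/9 hours.

91/9 hours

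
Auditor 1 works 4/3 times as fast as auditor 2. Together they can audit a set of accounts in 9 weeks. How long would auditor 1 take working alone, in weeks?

63/4 weeks

Let auditor 2's rate be r; then auditor 1's rate is (4/3)r, so together (4/3 + 1)r = (7/3)r = 1/9.
Thus r = 1/21 per week.
Auditor 2 alone: 21 weeks; auditor 1 alone: 63/4 weeks.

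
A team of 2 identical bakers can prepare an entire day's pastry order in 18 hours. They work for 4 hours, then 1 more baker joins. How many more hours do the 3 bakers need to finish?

28/3 hours

One baker does 1/36 of the job per hour.
After 4 hours with 2 bakers, 2/9 is done (7/9 left).
With 3 bakers the rate is 3/36 = 1/12, so the rest takes 7/9 ÷ 1/12 = 28/3 hours.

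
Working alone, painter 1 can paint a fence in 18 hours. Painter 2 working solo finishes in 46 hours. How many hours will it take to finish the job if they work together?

207/16 hours

With two workers the combined time is the product over the sum: 18·46/(18+46) = 828/64 = 207/16 hours.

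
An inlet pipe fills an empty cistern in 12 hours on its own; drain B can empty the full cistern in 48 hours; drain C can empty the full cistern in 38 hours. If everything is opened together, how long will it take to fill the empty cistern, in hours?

304/11 hours

Net rate = 1/12 − 1/48 − 1/38 = (76 − 19 − 24)/912 = 33/912 = 11/304 per hour.
Filling time = 1 ÷ (11/304) = 304/11 hours.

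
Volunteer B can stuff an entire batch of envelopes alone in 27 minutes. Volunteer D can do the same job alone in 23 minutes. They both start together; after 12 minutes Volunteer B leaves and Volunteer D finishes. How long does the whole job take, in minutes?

115/9 minutes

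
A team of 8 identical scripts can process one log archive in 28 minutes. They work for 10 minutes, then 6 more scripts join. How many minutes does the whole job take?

One script does 1/224 of the job per minute.
After 10 minutes with 8 scripts, 5/14 is done (9/14 left).
With 14 scripts the rate is 14/224 = 1/16, so the rest takes 9/14 ÷ 1/16 = 72/7 minutes.
Total = 10 + 72/7 = 142/7 minutes.

142/7 minutes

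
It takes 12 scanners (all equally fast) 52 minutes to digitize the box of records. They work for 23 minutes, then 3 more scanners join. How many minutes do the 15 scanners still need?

116/5 minutes

One scanner does 1/624 of the job per minute.
After 23 minutes with 12 scanners, 23/52 is done (29/52 left).
With 15 scanners the rate is 15/624 = 5/208, so the rest takes 29/52 ÷ 5/208 = 116/5 minutes.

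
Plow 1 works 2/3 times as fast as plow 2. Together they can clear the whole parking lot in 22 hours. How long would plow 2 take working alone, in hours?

Let plow 2's rate be r; then plow 1's rate is (2/3)r, so together (2/3 + 1)r = (5/3)r = 1/22.
Thus r = 3/110 per hour.
Plow 2 alone: 110/3 hours; plow 1 alone: 55 hours.

110/3 hours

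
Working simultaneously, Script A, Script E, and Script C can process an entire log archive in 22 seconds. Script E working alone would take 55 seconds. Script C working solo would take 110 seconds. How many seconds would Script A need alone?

55 seconds

Combined rate is 1/22 per second.
Known contribution: 1/55 + 1/110 = (2 + 1)/110 = 3/110 per second.
So Script A's rate is 1/22 − 3/110 = 1/55, meaning 55 seconds alone.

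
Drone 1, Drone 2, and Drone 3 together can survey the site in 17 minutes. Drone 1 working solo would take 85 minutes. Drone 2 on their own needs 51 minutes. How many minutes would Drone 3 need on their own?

Combined rate is 1/17 per minute.
Known contribution: 1/85 + 1/51 = (3 + 5)/255 = 8/255 per minute.
So Drone 3's rate is 1/17 − 8/255 = 7/255, meaning 255/7 minutes alone.

255/7 minutes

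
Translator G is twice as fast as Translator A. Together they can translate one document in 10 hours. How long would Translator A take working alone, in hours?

Let Translator A's rate be r; then Translator G's rate is 2r, so together (2 + 1)r = 3r = 1/10.
Thus r = 1/30 per hour.
Translator A alone: 30 hours; Translator G alone: 15 hours.

30 hours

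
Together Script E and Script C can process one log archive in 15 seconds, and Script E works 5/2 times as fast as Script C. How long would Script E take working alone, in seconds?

21 seconds

Let Script C's rate be r; then Script E's rate is (5/2)r, so together (5/2 + 1)r = (7/2)r = 1/15.
Thus r = 2/105 per second.
Script C alone: 105/2 seconds; Script E alone: 21 seconds.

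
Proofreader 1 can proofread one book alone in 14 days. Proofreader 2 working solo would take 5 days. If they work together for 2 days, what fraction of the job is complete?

19/35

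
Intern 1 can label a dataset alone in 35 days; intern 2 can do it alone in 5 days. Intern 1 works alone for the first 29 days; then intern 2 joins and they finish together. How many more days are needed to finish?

3/4 days

In 29 days intern 1 does 29/35 of the job, leaving 6/35.
Intern 1 and intern 2 together work at 8/35 per day, so finishing takes 6/35 ÷ 8/35 = 3/4 days.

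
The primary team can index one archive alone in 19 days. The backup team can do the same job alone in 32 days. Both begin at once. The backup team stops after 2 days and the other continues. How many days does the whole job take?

285/16 days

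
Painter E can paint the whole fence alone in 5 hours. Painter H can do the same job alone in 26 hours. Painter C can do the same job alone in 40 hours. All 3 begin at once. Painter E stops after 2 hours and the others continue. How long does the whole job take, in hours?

104/11 hours

In the first 2 hours the combined rate is 137/520, so 137/260 of the job is done, leaving 123/260.
After painter E leaves the rate is 33/520 per hour; the remaining 123/260 takes 82/11 hours.
Total = 2 + 82/11 = 104/11 hours.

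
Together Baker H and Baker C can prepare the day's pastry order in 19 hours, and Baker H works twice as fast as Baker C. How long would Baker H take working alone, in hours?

57/2 hours

Let Baker C's rate be r; then Baker H's rate is 2r, so together (2 + 1)r = 3r = 1/19.
Thus r = 1/57 per hour.
Baker C alone: 57 hours; Baker H alone: 57/2 hours.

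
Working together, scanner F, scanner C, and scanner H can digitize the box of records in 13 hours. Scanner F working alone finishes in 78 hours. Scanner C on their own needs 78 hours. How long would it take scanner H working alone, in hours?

Combined rate is 1/13 per hour.
Known contribution: 1/78 + 1/78 = (1 + 1)/78 = 2/78 = 1/39 per hour.
So scanner H's rate is 1/13 − 1/39 = 2/39, meaning 39/2 hours alone.

39/2 hours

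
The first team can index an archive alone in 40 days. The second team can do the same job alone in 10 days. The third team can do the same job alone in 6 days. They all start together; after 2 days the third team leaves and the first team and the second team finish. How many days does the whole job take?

16/3 days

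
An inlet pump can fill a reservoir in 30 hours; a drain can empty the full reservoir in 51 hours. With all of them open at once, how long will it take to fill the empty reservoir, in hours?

510/7 hours

Net rate = 1/30 − 1/51 = (17 − 10)/510 = 7/510 per hour.
Filling time = 1 ÷ (7/510) = 510/7 hours.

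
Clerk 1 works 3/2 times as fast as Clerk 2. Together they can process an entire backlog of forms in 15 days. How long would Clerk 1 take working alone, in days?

25 days

Let Clerk 2's rate be r; then Clerk 1's rate is (3/2)r, so together (3/2 + 1)r = (5/2)r = 1/15.
Thus r = 2/75 per day.
Clerk 2 alone: 75/2 days; Clerk 1 alone: 25 days.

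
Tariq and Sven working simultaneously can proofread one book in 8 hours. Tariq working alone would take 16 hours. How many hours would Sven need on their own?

Combined rate is 1/8 per hour.
Known contribution: 1/16 per hour.
So Sven's rate is 1/8 − 1/16 = 1/16, meaning 16 hours alone.

16 hours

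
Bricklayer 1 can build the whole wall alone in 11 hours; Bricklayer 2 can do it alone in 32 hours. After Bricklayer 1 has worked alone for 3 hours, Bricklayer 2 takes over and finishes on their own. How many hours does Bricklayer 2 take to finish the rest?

In 3 hours Bricklayer 1 does 3/11 of the job, leaving 8/11.
Bricklayer 2 works at 1/32 per hour, so finishing takes 8/11 ÷ 1/32 = 256/11 hours.

256/11 hours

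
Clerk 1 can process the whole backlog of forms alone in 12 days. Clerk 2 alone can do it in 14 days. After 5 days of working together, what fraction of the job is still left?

19/84

Combined rate: 1/12 + 1/14 = (7 + 6)/84 = 13/84 per day.
In 5 days they complete 5·13/84 = 65/84 of the job.
So 19/84 remains.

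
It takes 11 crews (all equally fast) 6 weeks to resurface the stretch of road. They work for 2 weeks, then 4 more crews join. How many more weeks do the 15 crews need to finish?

44/15 weeks

One crew does 1/66 of the job per week.
After 2 weeks with 11 crews, 1/3 is done (2/3 left).
With 15 crews the rate is 15/66 = 5/22, so the rest takes 2/3 ÷ 5/22 = 44/15 weeks.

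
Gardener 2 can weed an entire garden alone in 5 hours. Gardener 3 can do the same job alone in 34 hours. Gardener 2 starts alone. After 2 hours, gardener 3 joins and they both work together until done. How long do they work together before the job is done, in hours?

In the first 2 hours gardener 2 alone does 2/5 of the job, leaving 3/5.
Once everyone is working, combined rate: 1/5 + 1/34 = (34 + 5)/170 = 39/170 per hour.
Remaining 3/5 at 39/170 per hour takes 34/13 hours.

34/13 hours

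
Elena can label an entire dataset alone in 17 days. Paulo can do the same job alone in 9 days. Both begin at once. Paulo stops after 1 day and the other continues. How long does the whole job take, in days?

In the first 1 day the combined rate is 26/153, so 26/153 of the job is done, leaving 127/153.
After Paulo leaves the rate is 1/17 per day; the remaining 127/153 takes 127/9 days.
Total = 1 + 127/9 = 136/9 days.

136/9 days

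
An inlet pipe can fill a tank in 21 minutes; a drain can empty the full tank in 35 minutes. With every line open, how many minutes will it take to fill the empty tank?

105/2 minutes

Net rate = 1/21 − 1/35 = (5 − 3)/105 = 2/105 per minute.
Filling time = 1 ÷ (2/105) = 105/2 minutes.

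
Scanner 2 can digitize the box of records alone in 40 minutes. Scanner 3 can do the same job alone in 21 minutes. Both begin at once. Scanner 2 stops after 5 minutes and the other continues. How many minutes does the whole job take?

In the first 5 minutes the combined rate is 61/840, so 61/168 of the job is done, leaving 107/168.
After scanner 2 leaves the rate is 1/21 per minute; the remaining 107/168 takes 107/8 minutes.
Total = 5 + 107/8 = 147/8 minutes.

147/8 minutes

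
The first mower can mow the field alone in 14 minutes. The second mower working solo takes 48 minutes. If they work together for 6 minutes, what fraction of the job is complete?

31/56

Combined rate: 1/14 + 1/48 = (24 + 7)/336 = 31/336 per minute.
In 6 minutes they complete 6·31/336 = 31/56 of the job.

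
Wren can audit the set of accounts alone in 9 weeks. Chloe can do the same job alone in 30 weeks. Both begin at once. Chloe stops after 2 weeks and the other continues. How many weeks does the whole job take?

In the first 2 weeks the combined rate is 13/90, so 13/45 of the job is done, leaving 32/45.
After Chloe leaves the rate is 1/9 per week; the remaining 32/45 takes 32/5 weeks.
Total = 2 + 32/5 = 42/5 weeks.

42/5 weeks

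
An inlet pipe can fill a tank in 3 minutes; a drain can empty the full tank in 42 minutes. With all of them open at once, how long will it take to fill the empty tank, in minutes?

42/13 minutes

Net rate = 1/3 − 1/42 = (14 − 1)/42 = 13/42 per minute.
Filling time = 1 ÷ (13/42) = 42/13 minutes.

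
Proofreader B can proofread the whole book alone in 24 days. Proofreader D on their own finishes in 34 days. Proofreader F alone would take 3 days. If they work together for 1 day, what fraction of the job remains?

Combined rate: 1/24 + 1/34 + 1/3 = (17 + 12 + 136)/408 = 165/408 = 55/136 per day.
In 1 day they complete 1·55/136 = 55/136 of the job.
So 81/136 remains.

81/136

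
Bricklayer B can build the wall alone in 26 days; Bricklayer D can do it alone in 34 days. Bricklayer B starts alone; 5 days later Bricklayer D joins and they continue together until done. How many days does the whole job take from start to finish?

169/10 days

In 5 days Bricklayer B does 5/26 of the job, leaving 21/26.
Bricklayer B and Bricklayer D together work at 15/221 per day, so finishing takes 21/26 ÷ 15/221 = 119/10 days.
Total time = 5 + 119/10 = 169/10 days.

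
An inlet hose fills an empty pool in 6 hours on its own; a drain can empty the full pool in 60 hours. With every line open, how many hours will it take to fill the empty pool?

20/3 hours

Net rate = 1/6 − 1/60 = (10 − 1)/60 = 9/60 = 3/20 per hour.
Filling time = 1 ÷ (3/20) = 20/3 hours.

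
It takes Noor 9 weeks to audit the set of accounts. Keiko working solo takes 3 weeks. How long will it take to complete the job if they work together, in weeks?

9/4 weeks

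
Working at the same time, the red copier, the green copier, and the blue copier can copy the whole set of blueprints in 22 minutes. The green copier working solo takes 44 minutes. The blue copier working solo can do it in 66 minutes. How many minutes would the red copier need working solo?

132 minutes

Combined rate is 1/22 per minute.
Known contribution: 1/44 + 1/66 = (3 + 2)/132 = 5/132 per minute.
So the red copier's rate is 1/22 − 5/132 = 1/132, meaning 132 minutes alone.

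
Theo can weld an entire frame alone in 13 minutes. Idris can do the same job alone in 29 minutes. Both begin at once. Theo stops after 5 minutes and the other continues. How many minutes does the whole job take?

In the first 5 minutes the combined rate is 42/377, so 210/377 of the job is done, leaving 167/377.
After Theo leaves the rate is 1/29 per minute; the remaining 167/377 takes 167/13 minutes.
Total = 5 + 167/13 = 232/13 minutes.

232/13 minutes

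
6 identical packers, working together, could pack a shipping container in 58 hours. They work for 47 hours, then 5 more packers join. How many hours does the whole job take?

One packer does 1/348 of the job per hour.
After 47 hours with 6 packers, 47/58 is done (11/58 left).
With 11 packers the rate is 11/348, so the rest takes 11/58 ÷ 11/348 = 6 hours.
Total = 47 + 6 = 53 hours.

53 hours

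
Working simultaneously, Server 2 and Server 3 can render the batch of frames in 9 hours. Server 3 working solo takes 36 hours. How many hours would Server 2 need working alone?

Combined rate is 1/9 per hour.
Known contribution: 1/36 per hour.
So Server 2's rate is 1/9 − 1/36 = 1/12, meaning 12 hours alone.

12 hours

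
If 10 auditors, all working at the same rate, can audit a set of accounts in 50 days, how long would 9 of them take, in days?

500/9 days

Total work is 10·50 = 500 auditor-days.
With 9 auditors: 500/9 days.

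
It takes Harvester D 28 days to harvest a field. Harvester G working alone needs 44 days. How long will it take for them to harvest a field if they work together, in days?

154/9 days

Combined rate: 1/28 + 1/44 = (11 + 7)/308 = 18/308 = 9/154 per day.
Time = 1 ÷ (9/154) = 154/9 days.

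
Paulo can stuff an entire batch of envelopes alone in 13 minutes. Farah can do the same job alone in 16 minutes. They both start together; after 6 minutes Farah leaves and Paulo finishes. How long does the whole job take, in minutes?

In the first 6 minutes the combined rate is 29/208, so 87/104 of the job is done, leaving 17/104.
After Farah leaves the rate is 1/13 per minute; the remaining 17/104 takes 17/8 minutes.
Total = 6 + 17/8 = 65/8 minutes.

65/8 minutes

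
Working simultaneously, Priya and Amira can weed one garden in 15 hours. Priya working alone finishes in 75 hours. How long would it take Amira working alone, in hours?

75/4 hours

Combined rate is 1/15 per hour.
Known contribution: 1/75 per hour.
So Amira's rate is 1/15 − 1/75 = 4/75, meaning 75/4 hours alone.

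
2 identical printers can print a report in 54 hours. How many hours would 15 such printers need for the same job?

36/5 hours

Total work is 2·54 = 108 printer-hours.
With 15 printers: 108/15 = 36/5 hours.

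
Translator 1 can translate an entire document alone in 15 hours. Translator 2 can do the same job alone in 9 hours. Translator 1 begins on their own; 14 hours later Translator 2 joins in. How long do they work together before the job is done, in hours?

3/8 hours

In the first 14 hours Translator 1 alone does 14/15 of the job, leaving 1/15.
Once everyone is working, combined rate: 1/15 + 1/9 = (3 + 5)/45 = 8/45 per hour.
Remaining 1/15 at 8/45 per hour takes 3/8 hours.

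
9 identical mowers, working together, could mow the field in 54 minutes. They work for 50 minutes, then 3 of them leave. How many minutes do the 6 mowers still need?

6 minutes

One mower does 1/486 of the job per minute.
After 50 minutes with 9 mowers, 25/27 is done (2/27 left).
With 6 mowers the rate is 6/486 = 1/81, so the rest takes 2/27 ÷ 1/81 = 6 minutes.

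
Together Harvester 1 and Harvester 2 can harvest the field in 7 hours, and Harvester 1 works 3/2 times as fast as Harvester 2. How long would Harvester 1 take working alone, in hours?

35/3 hours

Let Harvester 2's rate be r; then Harvester 1's rate is (3/2)r, so together (3/2 + 1)r = (5/2)r = 1/7.
Thus r = 2/35 per hour.
Harvester 2 alone: 35/2 hours; Harvester 1 alone: 35/3 hours.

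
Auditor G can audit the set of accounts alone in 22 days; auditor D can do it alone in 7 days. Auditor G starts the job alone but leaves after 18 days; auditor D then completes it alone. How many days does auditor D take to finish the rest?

14/11 days

In 18 days auditor G does 18/22 = 9/11 of the job, leaving 2/11.
Auditor D works at 1/7 per day, so finishing takes 2/11 ÷ 1/7 = 14/11 days.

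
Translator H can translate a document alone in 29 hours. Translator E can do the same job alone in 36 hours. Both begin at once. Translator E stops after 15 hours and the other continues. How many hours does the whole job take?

In the first 15 hours the combined rate is 65/1044, so 325/348 of the job is done, leaving 23/348.
After Translator E leaves the rate is 1/29 per hour; the remaining 23/348 takes 23/12 hours.
Total = 15 + 23/12 = 203/12 hours.

203/12 hours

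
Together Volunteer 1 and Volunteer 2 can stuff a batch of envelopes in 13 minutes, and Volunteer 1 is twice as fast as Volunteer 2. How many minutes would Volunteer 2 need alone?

Let Volunteer 2's rate be r; then Volunteer 1's rate is 2r, so together (2 + 1)r = 3r = 1/13.
Thus r = 1/39 per minute.
Volunteer 2 alone: 39 minutes; Volunteer 1 alone: 39/2 minutes.

39 minutes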